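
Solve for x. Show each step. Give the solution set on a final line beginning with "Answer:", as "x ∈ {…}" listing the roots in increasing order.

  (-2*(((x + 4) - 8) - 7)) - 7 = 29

Step 1. [(-2*(((x + 4) - 8) - 7)) - 7 = 29] the outer -7 inverts by adding 7 ⇒ sub: -2*(((x + 4) - 8) - 7) = 36.
Step 2. [-2*(((x + 4) - 8) - 7) = 36] -2 out front; divide by -2. So div: ((x + 4) - 8) - 7 = -18.
Step 3. [((x + 4) - 8) - 7 = -18] peel the -7: add 7 from each side, so sub: (x + 4) - 8 = -11.
Step 4. [(x + 4) - 8 = -11] the outer -8 inverts by adding 8. So sub: x + 4 = -3.
Step 5. [x + 4 = -3] 4 comes off first (subtract 4). So sub: x = -7.

Answer: x ∈ {-7}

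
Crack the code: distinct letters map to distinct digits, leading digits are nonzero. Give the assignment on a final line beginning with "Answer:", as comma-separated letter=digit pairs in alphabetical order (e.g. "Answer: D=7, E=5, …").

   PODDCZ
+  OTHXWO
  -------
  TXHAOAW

Step 1. [col 1: Z + O ≡ W (mod 10)] several values work for W in column 1 (Z + O ≡ W (mod 10), carry-in 0); try W=5, so W=5.
Step 2. [col 1: Z + O ≡ W (mod 10)] O=6 is one option consistent with column 1 (Z + O ≡ W (mod 10), carry-in 0) — take it. So O=6.
Step 3. [col 1: Z + O ≡ W (mod 10)] column 1: given O=6, W=5, carry-in 0, and digits 5,6 already taken and all letters distinct, Z+O≡W (mod 10) forces Z=9, so Z=9.
Step 4. [col 2: C + W ≡ A (mod 10)] several values work for A in column 2 (C + W ≡ A (mod 10), carry-in 1); try A=0. So A=0.
Step 5. [T] adding two 6-digit numbers gives at most 6+1 digits, and here it does — T is that final carry and must be 1. So T=1.
Step 6. [col 2: C + W ≡ A (mod 10)] column 2 reads C+W+carry(1)=A with W=5, A=0; with digits 0,1,5,6,9 already taken and all letters distinct, the only value for C is 4, so C=4.
Step 7. [col 3: D + X ≡ O (mod 10)] no forcing yet in column 3 (carry-in 1); D=2 is free and consistent — try it. So D=2.
Step 8. [col 3: D + X ≡ O (mod 10)] from column 3 (D=2, O=6, carry-in 1, digits 0,1,2,4,5,6,9 already taken and all letters distinct): X must equal 3 ⇒ X=3.
Step 9. [col 4: D + H ≡ A (mod 10)] in column 4 we have D+H≡A with carry-in 0; given D=2, A=0 and digits 0,1,2,3,4,5,6,9 already taken and all letters distinct, that pins H to 8. So H=8.
Step 10. [col 6: P + O ≡ X (mod 10)] from column 6 (O=6, X=3, carry-in 0, digits 0,1,2,3,4,5,6,8,9 already taken and all letters distinct): P must equal 7. So P=7.

Answer: A=0, C=4, D=2, H=8, O=6, P=7, T=1, W=5, X=3, Z=9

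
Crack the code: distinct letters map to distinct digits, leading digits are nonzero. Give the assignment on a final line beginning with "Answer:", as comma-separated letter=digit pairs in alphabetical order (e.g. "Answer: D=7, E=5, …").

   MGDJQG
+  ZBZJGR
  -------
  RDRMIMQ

Step 1. [col 1: G + R ≡ Q (mod 10)] several values work for Q in column 1 (G + R ≡ Q (mod 10), carry-in 0); try Q=3, so Q=3.
Step 2. [col 1: G + R ≡ Q (mod 10)] no forcing yet in column 1 (carry-in 0); G=2 is free and consistent — try it. So G=2.
Step 3. [col 1: G + R ≡ Q (mod 10)] in column 1 we have G+R≡Q with carry-in 0; given G=2, Q=3 and digits 2,3 already taken and all letters distinct, that pins R to 1, so R=1.
Step 4. [col 2: Q + G ≡ M (mod 10)] in column 2 we have Q+G≡M with carry-in 0; given Q=3, G=2 and digits 1,2,3 already taken and all letters distinct, that pins M to 5, so M=5.
Step 5. [col 3: J + J ≡ I (mod 10)] several values work for J in column 3 (J + J ≡ I (mod 10), carry-in 0); try J=8. So J=8.
Step 6. [col 3: J + J ≡ I (mod 10)] from column 3 (J=8, carry-in 0, digits 1,2,3,5,8 already taken and all letters distinct): I must equal 6 ⇒ I=6.
Step 7. [col 4: D + Z ≡ M (mod 10)] Z=4 is one option consistent with column 4 (D + Z ≡ M (mod 10), carry-in 1) — take it. So Z=4.
Step 8. [col 4: D + Z ≡ M (mod 10)] in column 4 we have D+Z≡M with carry-in 1; given Z=4, M=5 and digits 1,2,3,4,5,6,8 already taken and all letters distinct, that pins D to 0 ⇒ D=0.
Step 9. [col 5: G + B ≡ R (mod 10)] column 5 reads G+B+carry(0)=R with G=2, R=1; with digits 0,1,2,3,4,5,6,8 already taken and all letters distinct, the only value for B is 9 ⇒ B=9.

Answer: B=9, D=0, G=2, I=6, J=8, M=5, Q=3, R=1, Z=4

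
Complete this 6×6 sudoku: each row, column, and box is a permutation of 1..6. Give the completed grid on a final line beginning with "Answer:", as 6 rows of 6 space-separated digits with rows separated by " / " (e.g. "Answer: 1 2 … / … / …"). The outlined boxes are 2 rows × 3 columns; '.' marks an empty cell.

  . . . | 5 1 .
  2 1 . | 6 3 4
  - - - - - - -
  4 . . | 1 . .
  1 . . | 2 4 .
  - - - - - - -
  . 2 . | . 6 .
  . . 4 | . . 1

Step 1. [r3c5∈{5}] nothing but 5 survives at r3c5. So r3c5=5.
Step 2. [r6c4∈{3}] nothing but 3 survives at r6c4, so r6c4=3.
Step 3. [r1c2∈{3,4,6}] row 1 places 4 nowhere but r1c2, so r1c2=4.
Step 4. [r2c3∈{5}] r2c3's peers cover all but 5. So r2c3=5.
Step 5. [r4c2∈{3,5,6}] row 4 places 5 nowhere but r4c2. So r4c2=5.
Step 6. [r3c2∈{3,6}] 3 has one home in col 2: r3c2. So r3c2=3.
Step 7. [r4c3∈{6}] r4c3 is down to just 6. So r4c3=6.
Step 8. [r1c3∈{3}] r1c3 has the single candidate 3. So r1c3=3.
Step 9. [r6c1∈{5,6}] across row 6, 5 lands solely at r6c1 ⇒ r6c1=5.
Step 10. [r5c3∈{1}] nothing but 1 survives at r5c3. So r5c3=1.
Step 11. [r5c6∈{5}] only 5 remains possible at r5c6. So r5c6=5.
Step 12. [r1c6∈{2}] only 2 remains possible at r1c6. So r1c6=2.
Step 13. [r4c6∈{3}] r4c6 is down to just 3, so r4c6=3.
Step 14. [r1c1∈{6}] r1c1 is down to just 6 ⇒ r1c1=6.
Step 15. [r5c1∈{3}] r5c1 is down to just 3, so r5c1=3.
Step 16. [r6c5∈{2}] r6c5's peers cover all but 2 ⇒ r6c5=2.
Step 17. [r3c6∈{6}] r3c6's peers cover all but 6 ⇒ r3c6=6.
Step 18. [r5c4∈{4}] r5c4's peers cover all but 4. So r5c4=4.
Step 19. [r3c3∈{2}] r3c3's peers cover all but 2, so r3c3=2.
Step 20. [r6c2∈{6}] nothing but 6 survives at r6c2 ⇒ r6c2=6.

Answer: 6 4 3 5 1 2 / 2 1 5 6 3 4 / 4 3 2 1 5 6 / 1 5 6 2 4 3 / 3 2 1 4 6 5 / 5 6 4 3 2 1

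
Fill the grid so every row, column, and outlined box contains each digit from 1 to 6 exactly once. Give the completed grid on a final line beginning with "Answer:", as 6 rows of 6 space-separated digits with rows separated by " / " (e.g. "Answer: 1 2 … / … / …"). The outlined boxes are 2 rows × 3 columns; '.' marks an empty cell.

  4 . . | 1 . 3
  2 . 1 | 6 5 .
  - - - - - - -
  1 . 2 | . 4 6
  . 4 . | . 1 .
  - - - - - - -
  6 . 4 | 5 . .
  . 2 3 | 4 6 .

Step 1. [r3c2∈{3,5}] 5 has one home in row 3: r3c2. So r3c2=5.
Step 2. [r4c4∈{2,3}] col 4 places 2 nowhere but r4c4 ⇒ r4c4=2.
Step 3. [r5c6∈{1,2}] col 6 places 2 nowhere but r5c6. So r5c6=2.
Step 4. [r1c2∈{6}] nothing but 6 survives at r1c2 ⇒ r1c2=6.
Step 5. [r2c6∈{4}] nothing but 4 survives at r2c6. So r2c6=4.
Step 6. [r4c3∈{6}] nothing but 6 survives at r4c3, so r4c3=6.
Step 7. [r4c6∈{5}] r4c6 has the single candidate 5, so r4c6=5.
Step 8. [r2c2∈{3}] r2c2 has the single candidate 3, so r2c2=3.
Step 9. [r6c6∈{1}] only 1 remains possible at r6c6 ⇒ r6c6=1.
Step 10. [r5c2∈{1}] r5c2 has the single candidate 1 ⇒ r5c2=1.
Step 11. [r3c4∈{3}] r3c4's peers cover all but 3 ⇒ r3c4=3.
Step 12. [r4c1∈{3}] r4c1 is down to just 3, so r4c1=3.
Step 13. [r1c3∈{5}] only 5 remains possible at r1c3, so r1c3=5.
Step 14. [r6c1∈{5}] r6c1's peers cover all but 5 ⇒ r6c1=5.
Step 15. [r1c5∈{2}] r1c5 is down to just 2, so r1c5=2.
Step 16. [r5c5∈{3}] r5c5 is down to just 3, so r5c5=3.

Answer: 4 6 5 1 2 3 / 2 3 1 6 5 4 / 1 5 2 3 4 6 / 3 4 6 2 1 5 / 6 1 4 5 3 2 / 5 2 3 4 6 1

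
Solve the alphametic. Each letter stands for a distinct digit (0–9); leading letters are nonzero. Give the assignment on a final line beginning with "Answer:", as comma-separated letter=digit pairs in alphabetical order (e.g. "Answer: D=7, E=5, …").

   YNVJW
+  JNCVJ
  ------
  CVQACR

Step 1. [col 1: W + J ≡ R (mod 10)] several values work for W in column 1 (W + J ≡ R (mod 10), carry-in 0); try W=9, so W=9.
Step 2. [col 1: W + J ≡ R (mod 10)] several values work for R in column 1 (W + J ≡ R (mod 10), carry-in 0); try R=7, so R=7.
Step 3. [C] adding two 5-digit numbers gives at most 5+1 digits, and here it does — C is that final carry and must be 1. So C=1.
Step 4. [col 1: W + J ≡ R (mod 10)] column 1 reads W+J+carry(0)=R with W=9, R=7; with digits 1,7,9 already taken and all letters distinct, the only value for J is 8 ⇒ J=8.
Step 5. [col 2: J + V ≡ C (mod 10)] column 2 reads J+V+carry(1)=C with J=8, C=1; with digits 1,7,8,9 already taken and all letters distinct, the only value for V is 2, so V=2.
Step 6. [col 3: V + C ≡ A (mod 10)] from column 3 (V=2, C=1, carry-in 1, digits 1,2,7,8,9 already taken and all letters distinct): A must equal 4, so A=4.
Step 7. [col 4: N + N ≡ Q (mod 10)] no forcing yet in column 4 (carry-in 0); N=5 is free and consistent — try it. So N=5.
Step 8. [col 4: N + N ≡ Q (mod 10)] column 4 reads N+N+carry(0)=Q with N=5; with digits 1,2,4,5,7,8,9 already taken and all letters distinct, the only value for Q is 0, so Q=0.
Step 9. [col 5: Y + J ≡ V (mod 10)] column 5 reads Y+J+carry(1)=V with J=8, V=2; with digits 0,1,2,4,5,7,8,9 already taken and all letters distinct, the only value for Y is 3, so Y=3.

Answer: A=4, C=1, J=8, N=5, Q=0, R=7, V=2, W=9, Y=3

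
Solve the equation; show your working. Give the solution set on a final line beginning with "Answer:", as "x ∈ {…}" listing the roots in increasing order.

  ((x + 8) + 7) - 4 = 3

Step 1. [((x + 8) + 7) - 4 = 3] -4 is outermost — add 4 both sides ⇒ sub: (x + 8) + 7 = 7.
Step 2. [(x + 8) + 7 = 7] 7 comes off first (subtract 7) ⇒ sub: x + 8 = 0.
Step 3. [x + 8 = 0] the outer +8 inverts by subtracting 8, so sub: x = -8.

Answer: x ∈ {-8}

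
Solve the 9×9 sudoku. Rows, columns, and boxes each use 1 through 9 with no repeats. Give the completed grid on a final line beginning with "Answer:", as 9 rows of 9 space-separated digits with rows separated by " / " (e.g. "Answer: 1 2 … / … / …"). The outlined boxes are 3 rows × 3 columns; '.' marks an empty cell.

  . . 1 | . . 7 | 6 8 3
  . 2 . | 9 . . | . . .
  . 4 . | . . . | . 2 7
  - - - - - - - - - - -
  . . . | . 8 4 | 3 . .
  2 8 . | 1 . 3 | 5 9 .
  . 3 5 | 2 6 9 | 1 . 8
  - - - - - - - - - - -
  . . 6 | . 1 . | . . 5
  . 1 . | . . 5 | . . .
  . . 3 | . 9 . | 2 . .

Step 1. [r8c9∈{4,6,9}] col 9 places 9 nowhere but r8c9 ⇒ r8c9=9.
Step 2. [r2c7∈{4}] r2c7's peers cover all but 4. So r2c7=4.
Step 3. [r4c2∈{6,7,9}] in col 2, 6 fits only at r4c2 ⇒ r4c2=6.
Step 4. [r4c8∈{7}] r4c8 has the single candidate 7, so r4c8=7.
Step 5. [r6c1∈{4,7}] row 6 places 7 nowhere but r6c1 ⇒ r6c1=7.
Step 6. [r6c8∈{4}] only 4 remains possible at r6c8 ⇒ r6c8=4.
Step 7. [r8c3∈{2,4,7,8}] in col 3, 2 fits only at r8c3, so r8c3=2.
Step 8. [r9c9∈{1,4,6}] 4 has one home in col 9: r9c9, so r9c9=4.
Step 9. [r3c6∈{1,6,8}] 1 has one home in row 3: r3c6. So r3c6=1.
Step 10. [r2c8∈{1,5}] across col 8, 5 lands solely at r2c8 ⇒ r2c8=5.
Step 11. [r2c5∈{3}] r2c5's peers cover all but 3. So r2c5=3.
Step 12. [r3c5∈{5}] only 5 remains possible at r3c5, so r3c5=5.
Step 13. [r3c1∈{3,6,8,9}] across row 3, 3 lands solely at r3c1, so r3c1=3.
Step 14. [r3c4∈{6,8}] in row 3, 6 fits only at r3c4. So r3c4=6.
Step 15. [r2c6∈{8}] r2c6 is down to just 8, so r2c6=8.
Step 16. [r1c4∈{4}] r1c4 has the single candidate 4. So r1c4=4.
Step 17. [r7c1∈{4,8,9}] across row 7, 4 lands solely at r7c1. So r7c1=4.
Step 18. [r8c1∈{8}] only 8 remains possible at r8c1. So r8c1=8.
Step 19. [r8c7∈{7}] r8c7 is down to just 7 ⇒ r8c7=7.
Step 20. [r7c2∈{7,9}] 9 has one home in row 7: r7c2 ⇒ r7c2=9.
Step 21. [r7c4∈{3,7,8}] 7 has one home in row 7: r7c4 ⇒ r7c4=7.
Step 22. [r1c1∈{5,9}] r1c1 is the only open cell in row 1 admitting 9, so r1c1=9.
Step 23. [r8c8∈{3,6}] r8c8 is the only open cell in row 8 admitting 6, so r8c8=6.
Step 24. [r9c1∈{5}] r9c1's peers cover all but 5 ⇒ r9c1=5.
Step 25. [r7c7∈{8}] r7c7 has the single candidate 8, so r7c7=8.
Step 26. [r5c5∈{7}] nothing but 7 survives at r5c5, so r5c5=7.
Step 27. [r3c7∈{9}] only 9 remains possible at r3c7 ⇒ r3c7=9.
Step 28. [r7c6∈{2}] nothing but 2 survives at r7c6. So r7c6=2.
Step 29. [r9c4∈{8}] only 8 remains possible at r9c4. So r9c4=8.
Step 30. [r5c9∈{6}] nothing but 6 survives at r5c9. So r5c9=6.
Step 31. [r2c3∈{7}] r2c3's peers cover all but 7, so r2c3=7.
Step 32. [r4c9∈{2}] nothing but 2 survives at r4c9 ⇒ r4c9=2.
Step 33. [r9c8∈{1}] nothing but 1 survives at r9c8, so r9c8=1.
Step 34. [r8c5∈{4}] r8c5 has the single candidate 4, so r8c5=4.
Step 35. [r5c3∈{4}] only 4 remains possible at r5c3. So r5c3=4.
Step 36. [r9c2∈{7}] only 7 remains possible at r9c2. So r9c2=7.
Step 37. [r1c5∈{2}] only 2 remains possible at r1c5, so r1c5=2.
Step 38. [r8c4∈{3}] r8c4 has the single candidate 3. So r8c4=3.
Step 39. [r2c1∈{6}] r2c1 is down to just 6, so r2c1=6.
Step 40. [r1c2∈{5}] nothing but 5 survives at r1c2, so r1c2=5.
Step 41. [r4c3∈{9}] nothing but 9 survives at r4c3, so r4c3=9.
Step 42. [r2c9∈{1}] r2c9 is down to just 1, so r2c9=1.
Step 43. [r7c8∈{3}] nothing but 3 survives at r7c8 ⇒ r7c8=3.
Step 44. [r4c1∈{1}] r4c1 has the single candidate 1. So r4c1=1.
Step 45. [r3c3∈{8}] only 8 remains possible at r3c3 ⇒ r3c3=8.
Step 46. [r9c6∈{6}] nothing but 6 survives at r9c6. So r9c6=6.
Step 47. [r4c4∈{5}] only 5 remains possible at r4c4 ⇒ r4c4=5.

Answer: 9 5 1 4 2 7 6 8 3 / 6 2 7 9 3 8 4 5 1 / 3 4 8 6 5 1 9 2 7 / 1 6 9 5 8 4 3 7 2 / 2 8 4 1 7 3 5 9 6 / 7 3 5 2 6 9 1 4 8 / 4 9 6 7 1 2 8 3 5 / 8 1 2 3 4 5 7 6 9 / 5 7 3 8 9 6 2 1 4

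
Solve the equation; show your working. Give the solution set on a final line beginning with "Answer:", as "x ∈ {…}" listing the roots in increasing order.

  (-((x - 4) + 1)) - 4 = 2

Step 1. [(-((x - 4) + 1)) - 4 = 2] add 4: x sits inside (… - 4) ⇒ sub: -((x - 4) + 1) = 6.
Step 2. [-((x - 4) + 1) = 6] LHS negated; negate both sides ⇒ neg: (x - 4) + 1 = -6.
Step 3. [(x - 4) + 1 = -6] subtract 1: x sits inside (… + 1), so sub: x - 4 = -7.
Step 4. [x - 4 = -7] add 4: x sits inside (… - 4), so sub: x = -3.

Answer: x ∈ {-3}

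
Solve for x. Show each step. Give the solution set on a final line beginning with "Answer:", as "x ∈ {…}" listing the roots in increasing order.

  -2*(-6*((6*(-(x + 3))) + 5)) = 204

Step 1. [-2*(-6*((6*(-(x + 3))) + 5)) = 204] LHS = -2·(…); ÷-2 both sides, so div: -6*((6*(-(x + 3))) + 5) = -102.
Step 2. [-6*((6*(-(x + 3))) + 5) = -102] LHS = -6·(…); ÷-6 both sides. So div: (6*(-(x + 3))) + 5 = 17.
Step 3. [(6*(-(x + 3))) + 5 = 17] subtract 5: x sits inside (… + 5), so sub: 6*(-(x + 3)) = 12.
Step 4. [6*(-(x + 3)) = 12] divide by the outer 6. So div: -(x + 3) = 2.
Step 5. [-(x + 3) = 2] LHS negated; negate both sides, so neg: x + 3 = -2.
Step 6. [x + 3 = -2] peel the +3: subtract 3 from each side ⇒ sub: x = -5.

Answer: x ∈ {-5}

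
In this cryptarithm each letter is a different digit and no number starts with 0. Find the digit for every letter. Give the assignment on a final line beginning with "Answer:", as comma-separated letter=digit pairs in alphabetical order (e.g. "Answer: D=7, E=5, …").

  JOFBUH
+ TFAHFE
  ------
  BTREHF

Step 1. [col 1: H + E ≡ F (mod 10)] H=7 is one option consistent with column 1 (H + E ≡ F (mod 10), carry-in 0) — take it ⇒ H=7.
Step 2. [col 1: H + E ≡ F (mod 10)] no forcing yet in column 1 (carry-in 0); F=2 is free and consistent — try it. So F=2.
Step 3. [col 1: H + E ≡ F (mod 10)] column 1: given H=7, F=2, carry-in 0, and digits 2,7 already taken and all letters distinct, H+E≡F (mod 10) forces E=5, so E=5.
Step 4. [col 2: U + F ≡ H (mod 10)] in column 2 we have U+F≡H with carry-in 1; given F=2, H=7 and digits 2,5,7 already taken and all letters distinct, that pins U to 4, so U=4.
Step 5. [col 3: B + H ≡ E (mod 10)] in column 3 we have B+H≡E with carry-in 0; given H=7, E=5 and digits 2,4,5,7 already taken and all letters distinct, that pins B to 8. So B=8.
Step 6. [col 4: F + A ≡ R (mod 10)] column 4 (F + A ≡ R (mod 10), carry-in 1) doesn't pin A yet; pick A=0 and continue ⇒ A=0.
Step 7. [col 4: F + A ≡ R (mod 10)] in column 4 we have F+A≡R with carry-in 1; given F=2, A=0 and digits 0,2,4,5,7,8 already taken and all letters distinct, that pins R to 3 ⇒ R=3.
Step 8. [col 5: O + F ≡ T (mod 10)] column 5 reads O+F+carry(0)=T with F=2; with digits 0,2,3,4,5,7,8 already taken and all letters distinct, the only value for O is 9. So O=9.
Step 9. [col 5: O + F ≡ T (mod 10)] column 5 reads O+F+carry(0)=T with O=9, F=2; with digits 0,2,3,4,5,7,8,9 already taken and all letters distinct, the only value for T is 1 ⇒ T=1.
Step 10. [col 6: J + T ≡ B (mod 10)] from column 6 (T=1, B=8, carry-in 1, digits 0,1,2,3,4,5,7,8,9 already taken and all letters distinct): J must equal 6 ⇒ J=6.

Answer: A=0, B=8, E=5, F=2, H=7, J=6, O=9, R=3, T=1, U=4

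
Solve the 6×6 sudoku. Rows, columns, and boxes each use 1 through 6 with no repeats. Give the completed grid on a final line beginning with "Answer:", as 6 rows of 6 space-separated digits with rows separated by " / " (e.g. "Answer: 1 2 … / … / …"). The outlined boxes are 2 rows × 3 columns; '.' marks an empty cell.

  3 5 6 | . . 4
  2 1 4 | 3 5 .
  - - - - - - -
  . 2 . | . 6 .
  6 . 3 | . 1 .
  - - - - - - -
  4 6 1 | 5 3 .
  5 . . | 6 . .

Step 1. [r5c6∈{2}] r5c6 is down to just 2. So r5c6=2.
Step 2. [r4c4∈{2,4}] across row 4, 2 lands solely at r4c4 ⇒ r4c4=2.
Step 3. [r3c6∈{3,5}] in row 3, 3 fits only at r3c6, so r3c6=3.
Step 4. [r2c6∈{6}] only 6 remains possible at r2c6 ⇒ r2c6=6.
Step 5. [r4c2∈{4}] r4c2 has the single candidate 4 ⇒ r4c2=4.
Step 6. [r3c1∈{1}] nothing but 1 survives at r3c1, so r3c1=1.
Step 7. [r6c6∈{1}] r6c6's peers cover all but 1, so r6c6=1.
Step 8. [r4c6∈{5}] nothing but 5 survives at r4c6, so r4c6=5.
Step 9. [r3c4∈{4}] nothing but 4 survives at r3c4. So r3c4=4.
Step 10. [r3c3∈{5}] only 5 remains possible at r3c3 ⇒ r3c3=5.
Step 11. [r6c2∈{3}] nothing but 3 survives at r6c2 ⇒ r6c2=3.
Step 12. [r6c3∈{2}] r6c3 is down to just 2, so r6c3=2.
Step 13. [r1c4∈{1}] r1c4's peers cover all but 1, so r1c4=1.
Step 14. [r1c5∈{2}] nothing but 2 survives at r1c5, so r1c5=2.
Step 15. [r6c5∈{4}] r6c5 is down to just 4. So r6c5=4.

Answer: 3 5 6 1 2 4 / 2 1 4 3 5 6 / 1 2 5 4 6 3 / 6 4 3 2 1 5 / 4 6 1 5 3 2 / 5 3 2 6 4 1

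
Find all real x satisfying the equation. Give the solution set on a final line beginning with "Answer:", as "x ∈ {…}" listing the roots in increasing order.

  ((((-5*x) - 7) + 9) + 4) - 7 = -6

Step 1. [((((-5*x) - 7) + 9) + 4) - 7 = -6] -7 is outermost — add 7 both sides, so sub: (((-5*x) - 7) + 9) + 4 = 1.
Step 2. [(((-5*x) - 7) + 9) + 4 = 1] the outer +4 inverts by subtracting 4, so sub: ((-5*x) - 7) + 9 = -3.
Step 3. [((-5*x) - 7) + 9 = -3] the outer +9 inverts by subtracting 9, so sub: (-5*x) - 7 = -12.
Step 4. [(-5*x) - 7 = -12] peel the -7: add 7 from each side ⇒ sub: -5*x = -5.
Step 5. [-5*x = -5] -5·(inner) — divide through by -5, so div: x = 1.

Answer: x ∈ {1}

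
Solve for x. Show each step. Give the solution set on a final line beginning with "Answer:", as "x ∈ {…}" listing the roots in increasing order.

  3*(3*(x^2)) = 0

Step 1. [3*(3*(x^2)) = 0] leading coefficient 3: divide by 3 ⇒ div: 3*(x^2) = 0.
Step 2. [3*(x^2) = 0] leading coefficient 3: divide by 3. So div: x^2 = 0.
Step 3. [x^2 = 0] LHS squared, RHS 0 ≥ 0: apply √ (±) ⇒ sqrt: x = 0.

Answer: x ∈ {0}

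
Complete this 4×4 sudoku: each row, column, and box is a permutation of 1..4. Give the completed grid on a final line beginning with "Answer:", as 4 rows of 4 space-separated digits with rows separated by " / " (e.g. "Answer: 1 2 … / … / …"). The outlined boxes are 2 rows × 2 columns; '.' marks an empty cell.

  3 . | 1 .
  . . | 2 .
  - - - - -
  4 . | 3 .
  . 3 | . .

Step 1. [r1c4∈{4}] only 4 remains possible at r1c4. So r1c4=4.
Step 2. [r4c1∈{1,2}] 2 has one home in col 1: r4c1, so r4c1=2.
Step 3. [r3c2∈{1}] r3c2 has the single candidate 1, so r3c2=1.
Step 4. [r4c3∈{4}] nothing but 4 survives at r4c3, so r4c3=4.
Step 5. [r3c4∈{2}] r3c4 has the single candidate 2 ⇒ r3c4=2.
Step 6. [r2c2∈{4}] only 4 remains possible at r2c2, so r2c2=4.
Step 7. [r2c1∈{1}] nothing but 1 survives at r2c1. So r2c1=1.
Step 8. [r4c4∈{1}] only 1 remains possible at r4c4. So r4c4=1.
Step 9. [r1c2∈{2}] nothing but 2 survives at r1c2, so r1c2=2.
Step 10. [r2c4∈{3}] r2c4 is down to just 3 ⇒ r2c4=3.

Answer: 3 2 1 4 / 1 4 2 3 / 4 1 3 2 / 2 3 4 1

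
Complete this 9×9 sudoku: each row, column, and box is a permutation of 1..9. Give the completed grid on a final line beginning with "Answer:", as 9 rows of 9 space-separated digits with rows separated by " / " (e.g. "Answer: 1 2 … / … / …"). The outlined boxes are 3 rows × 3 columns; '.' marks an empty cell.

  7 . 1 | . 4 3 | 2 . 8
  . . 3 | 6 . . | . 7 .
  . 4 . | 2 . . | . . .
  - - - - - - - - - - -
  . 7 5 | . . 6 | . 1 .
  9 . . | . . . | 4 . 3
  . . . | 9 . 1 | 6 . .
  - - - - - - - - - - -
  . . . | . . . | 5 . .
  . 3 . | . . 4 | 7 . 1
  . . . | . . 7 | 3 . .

Step 1. [r1c4∈{5}] nothing but 5 survives at r1c4 ⇒ r1c4=5.
Step 2. [r8c4∈{8}] only 8 remains possible at r8c4. So r8c4=8.
Step 3. [r9c4∈{1}] nothing but 1 survives at r9c4. So r9c4=1.
Step 4. [r4c7∈{8,9}] across col 7, 8 lands solely at r4c7, so r4c7=8.
Step 5. [r5c6∈{2,5,8}] col 6 places 5 nowhere but r5c6 ⇒ r5c6=5.
Step 6. [r5c8∈{2}] r5c8 is down to just 2. So r5c8=2.
Step 7. [r7c6∈{2,9}] 2 has one home in col 6: r7c6, so r7c6=2.
Step 8. [r9c9∈{2,4,6,9}] r9c9 is the only open cell in col 9 admitting 2, so r9c9=2.
Step 9. [r3c5∈{1,7,8,9}] row 3 places 7 nowhere but r3c5 ⇒ r3c5=7.
Step 10. [r5c5∈{8}] r5c5 is down to just 8. So r5c5=8.
Step 11. [r5c3∈{6}] only 6 remains possible at r5c3, so r5c3=6.
Step 12. [r7c1∈{1,4,6,8}] col 1 places 1 nowhere but r7c1 ⇒ r7c1=1.
Step 13. [r2c9∈{4,5,9}] 4 has one home in row 2: r2c9, so r2c9=4.
Step 14. [r7c3∈{4,7,8,9}] in row 7, 7 fits only at r7c3. So r7c3=7.
Step 15. [r7c8∈{4,6,8,9}] row 7 places 4 nowhere but r7c8 ⇒ r7c8=4.
Step 16. [r7c2∈{6,8,9}] r7c2 is the only open cell in row 7 admitting 8. So r7c2=8.
Step 17. [r6c2∈{2}] nothing but 2 survives at r6c2, so r6c2=2.
Step 18. [r6c5∈{3}] r6c5 has the single candidate 3, so r6c5=3.
Step 19. [r2c1∈{2,5,8}] 2 has one home in row 2: r2c1. So r2c1=2.
Step 20. [r2c2∈{5,9}] r2c2 is the only open cell in row 2 admitting 5. So r2c2=5.
Step 21. [r3c8∈{3,5,6,9}] 3 has one home in row 3: r3c8, so r3c8=3.
Step 22. [r3c9∈{5,6,9}] 5 has one home in row 3: r3c9 ⇒ r3c9=5.
Step 23. [r1c8∈{6,9}] r1c8 is the only open cell in box 3 admitting 6 ⇒ r1c8=6.
Step 24. [r9c2∈{6,9}] r9c2 is the only open cell in col 2 admitting 6 ⇒ r9c2=6.
Step 25. [r8c8∈{9}] nothing but 9 survives at r8c8 ⇒ r8c8=9.
Step 26. [r9c3∈{4,9}] r9c3 is the only open cell in box 7 admitting 9 ⇒ r9c3=9.
Step 27. [r6c3∈{4,8}] across col 3, 4 lands solely at r6c3. So r6c3=4.
Step 28. [r7c5∈{6,9}] r7c5 is the only open cell in row 7 admitting 9, so r7c5=9.
Step 29. [r3c3∈{8}] r3c3's peers cover all but 8, so r3c3=8.
Step 30. [r3c7∈{1,9}] r3c7 is the only open cell in row 3 admitting 1, so r3c7=1.
Step 31. [r8c1∈{5}] nothing but 5 survives at r8c1. So r8c1=5.
Step 32. [r2c6∈{8,9}] row 2 places 8 nowhere but r2c6. So r2c6=8.
Step 33. [r1c2∈{9}] r1c2 has the single candidate 9 ⇒ r1c2=9.
Step 34. [r9c8∈{8}] r9c8 has the single candidate 8. So r9c8=8.
Step 35. [r9c1∈{4}] only 4 remains possible at r9c1 ⇒ r9c1=4.
Step 36. [r5c2∈{1}] nothing but 1 survives at r5c2. So r5c2=1.
Step 37. [r4c1∈{3}] nothing but 3 survives at r4c1. So r4c1=3.
Step 38. [r8c5∈{6}] only 6 remains possible at r8c5, so r8c5=6.
Step 39. [r6c9∈{7}] r6c9 has the single candidate 7 ⇒ r6c9=7.
Step 40. [r9c5∈{5}] nothing but 5 survives at r9c5. So r9c5=5.
Step 41. [r4c4∈{4}] r4c4 is down to just 4, so r4c4=4.
Step 42. [r4c9∈{9}] nothing but 9 survives at r4c9 ⇒ r4c9=9.
Step 43. [r7c4∈{3}] r7c4's peers cover all but 3, so r7c4=3.
Step 44. [r2c7∈{9}] r2c7's peers cover all but 9 ⇒ r2c7=9.
Step 45. [r2c5∈{1}] r2c5 has the single candidate 1 ⇒ r2c5=1.
Step 46. [r8c3∈{2}] nothing but 2 survives at r8c3. So r8c3=2.
Step 47. [r3c6∈{9}] r3c6's peers cover all but 9 ⇒ r3c6=9.
Step 48. [r7c9∈{6}] r7c9 is down to just 6. So r7c9=6.
Step 49. [r3c1∈{6}] only 6 remains possible at r3c1, so r3c1=6.
Step 50. [r6c1∈{8}] r6c1 is down to just 8 ⇒ r6c1=8.
Step 51. [r4c5∈{2}] r4c5 has the single candidate 2, so r4c5=2.
Step 52. [r6c8∈{5}] r6c8 is down to just 5. So r6c8=5.
Step 53. [r5c4∈{7}] r5c4's peers cover all but 7, so r5c4=7.

Answer: 7 9 1 5 4 3 2 6 8 / 2 5 3 6 1 8 9 7 4 / 6 4 8 2 7 9 1 3 5 / 3 7 5 4 2 6 8 1 9 / 9 1 6 7 8 5 4 2 3 / 8 2 4 9 3 1 6 5 7 / 1 8 7 3 9 2 5 4 6 / 5 3 2 8 6 4 7 9 1 / 4 6 9 1 5 7 3 8 2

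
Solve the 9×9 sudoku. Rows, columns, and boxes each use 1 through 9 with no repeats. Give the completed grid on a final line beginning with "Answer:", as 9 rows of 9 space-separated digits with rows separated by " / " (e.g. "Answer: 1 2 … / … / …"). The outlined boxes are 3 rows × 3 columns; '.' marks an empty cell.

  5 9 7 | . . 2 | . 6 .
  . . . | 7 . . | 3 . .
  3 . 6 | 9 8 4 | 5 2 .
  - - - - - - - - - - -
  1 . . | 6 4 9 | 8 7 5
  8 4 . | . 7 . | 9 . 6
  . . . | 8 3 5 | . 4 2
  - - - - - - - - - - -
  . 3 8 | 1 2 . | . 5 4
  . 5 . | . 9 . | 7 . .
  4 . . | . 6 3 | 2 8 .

Step 1. [r3c2∈{1}] r3c2 has the single candidate 1 ⇒ r3c2=1.
Step 2. [r7c1∈{6,7,9}] r7c1 is the only open cell in row 7 admitting 9, so r7c1=9.
Step 3. [r1c5∈{1}] only 1 remains possible at r1c5 ⇒ r1c5=1.
Step 4. [r4c2∈{2}] r4c2 has the single candidate 2, so r4c2=2.
Step 5. [r5c8∈{1,3}] box 6 places 3 nowhere but r5c8, so r5c8=3.
Step 6. [r8c8∈{1}] r8c8 is down to just 1 ⇒ r8c8=1.
Step 7. [r6c1∈{6,7}] r6c1 is the only open cell in col 1 admitting 7 ⇒ r6c1=7.
Step 8. [r2c1∈{2}] r2c1 is down to just 2 ⇒ r2c1=2.
Step 9. [r2c9∈{1,8,9}] r2c9 is the only open cell in row 2 admitting 1. So r2c9=1.
Step 10. [r9c9∈{9}] only 9 remains possible at r9c9, so r9c9=9.
Step 11. [r2c3∈{4}] r2c3 is down to just 4. So r2c3=4.
Step 12. [r8c6∈{8}] only 8 remains possible at r8c6 ⇒ r8c6=8.
Step 13. [r2c8∈{9}] r2c8's peers cover all but 9. So r2c8=9.
Step 14. [r8c3∈{2}] r8c3's peers cover all but 2. So r8c3=2.
Step 15. [r5c4∈{2}] r5c4's peers cover all but 2, so r5c4=2.
Step 16. [r5c3∈{5}] r5c3 has the single candidate 5, so r5c3=5.
Step 17. [r2c5∈{5}] nothing but 5 survives at r2c5, so r2c5=5.
Step 18. [r1c7∈{4}] r1c7 is down to just 4. So r1c7=4.
Step 19. [r5c6∈{1}] r5c6 has the single candidate 1. So r5c6=1.
Step 20. [r1c4∈{3}] r1c4's peers cover all but 3 ⇒ r1c4=3.
Step 21. [r8c1∈{6}] r8c1 has the single candidate 6. So r8c1=6.
Step 22. [r1c9∈{8}] r1c9 has the single candidate 8, so r1c9=8.
Step 23. [r7c7∈{6}] r7c7's peers cover all but 6 ⇒ r7c7=6.
Step 24. [r6c7∈{1}] only 1 remains possible at r6c7. So r6c7=1.
Step 25. [r9c3∈{1}] r9c3 is down to just 1. So r9c3=1.
Step 26. [r9c4∈{5}] r9c4's peers cover all but 5. So r9c4=5.
Step 27. [r3c9∈{7}] nothing but 7 survives at r3c9 ⇒ r3c9=7.
Step 28. [r4c3∈{3}] r4c3 is down to just 3, so r4c3=3.
Step 29. [r8c4∈{4}] r8c4's peers cover all but 4. So r8c4=4.
Step 30. [r8c9∈{3}] r8c9's peers cover all but 3, so r8c9=3.
Step 31. [r9c2∈{7}] nothing but 7 survives at r9c2, so r9c2=7.
Step 32. [r6c3∈{9}] r6c3's peers cover all but 9 ⇒ r6c3=9.
Step 33. [r7c6∈{7}] nothing but 7 survives at r7c6, so r7c6=7.
Step 34. [r6c2∈{6}] r6c2 is down to just 6 ⇒ r6c2=6.
Step 35. [r2c2∈{8}] only 8 remains possible at r2c2 ⇒ r2c2=8.
Step 36. [r2c6∈{6}] r2c6 has the single candidate 6, so r2c6=6.

Answer: 5 9 7 3 1 2 4 6 8 / 2 8 4 7 5 6 3 9 1 / 3 1 6 9 8 4 5 2 7 / 1 2 3 6 4 9 8 7 5 / 8 4 5 2 7 1 9 3 6 / 7 6 9 8 3 5 1 4 2 / 9 3 8 1 2 7 6 5 4 / 6 5 2 4 9 8 7 1 3 / 4 7 1 5 6 3 2 8 9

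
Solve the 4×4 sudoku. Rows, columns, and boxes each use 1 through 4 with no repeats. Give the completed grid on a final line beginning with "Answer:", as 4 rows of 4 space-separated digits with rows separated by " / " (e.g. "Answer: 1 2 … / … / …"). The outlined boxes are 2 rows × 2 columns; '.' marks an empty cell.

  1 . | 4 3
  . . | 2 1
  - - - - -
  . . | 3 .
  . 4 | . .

Step 1. [r3c1∈{2}] r3c1 is down to just 2 ⇒ r3c1=2.
Step 2. [r2c2∈{3}] r2c2 is down to just 3. So r2c2=3.
Step 3. [r2c1∈{4}] r2c1 is down to just 4. So r2c1=4.
Step 4. [r4c3∈{1}] r4c3 has the single candidate 1 ⇒ r4c3=1.
Step 5. [r1c2∈{2}] r1c2 has the single candidate 2 ⇒ r1c2=2.
Step 6. [r4c4∈{2}] r4c4 has the single candidate 2. So r4c4=2.
Step 7. [r3c4∈{4}] r3c4 has the single candidate 4, so r3c4=4.
Step 8. [r3c2∈{1}] r3c2's peers cover all but 1. So r3c2=1.
Step 9. [r4c1∈{3}] r4c1 is down to just 3 ⇒ r4c1=3.

Answer: 1 2 4 3 / 4 3 2 1 / 2 1 3 4 / 3 4 1 2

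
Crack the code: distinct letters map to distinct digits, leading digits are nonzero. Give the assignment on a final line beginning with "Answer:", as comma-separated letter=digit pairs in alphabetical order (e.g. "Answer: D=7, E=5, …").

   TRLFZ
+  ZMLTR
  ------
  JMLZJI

Step 1. [J] the sum has 6 digits but both addends have 5; that extra leading digit J is the final carry, namely 1. So J=1.
Step 2. [col 1: Z + R ≡ I (mod 10)] several values work for R in column 1 (Z + R ≡ I (mod 10), carry-in 0); try R=5. So R=5.
Step 3. [col 1: Z + R ≡ I (mod 10)] no forcing yet in column 1 (carry-in 0); I=8 is free and consistent — try it. So I=8.
Step 4. [col 1: Z + R ≡ I (mod 10)] in column 1 we have Z+R≡I with carry-in 0; given R=5, I=8 and digits 1,5,8 already taken and all letters distinct, that pins Z to 3, so Z=3.
Step 5. [col 2: F + T ≡ J (mod 10)] column 2 (F + T ≡ J (mod 10), carry-in 0) doesn't pin F yet; pick F=4 and continue ⇒ F=4.
Step 6. [col 2: F + T ≡ J (mod 10)] from column 2 (F=4, J=1, carry-in 0, digits 1,3,4,5,8 already taken and all letters distinct): T must equal 7. So T=7.
Step 7. [col 3: L + L ≡ Z (mod 10)] column 3: given Z=3, carry-in 1, and digits 1,3,4,5,7,8 already taken and all letters distinct, L+L≡Z (mod 10) forces L=6, so L=6.
Step 8. [col 4: R + M ≡ L (mod 10)] in column 4 we have R+M≡L with carry-in 1; given R=5, L=6 and digits 1,3,4,5,6,7,8 already taken and all letters distinct, that pins M to 0 ⇒ M=0.

Answer: F=4, I=8, J=1, L=6, M=0, R=5, T=7, Z=3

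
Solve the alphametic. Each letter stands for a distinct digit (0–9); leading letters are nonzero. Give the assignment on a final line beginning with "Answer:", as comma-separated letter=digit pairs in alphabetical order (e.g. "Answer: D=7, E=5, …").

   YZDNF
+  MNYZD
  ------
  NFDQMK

Step 1. [col 1: F + D ≡ K (mod 10)] no forcing yet in column 1 (carry-in 0); F=2 is free and consistent — try it. So F=2.
Step 2. [col 1: F + D ≡ K (mod 10)] several values work for K in column 1 (F + D ≡ K (mod 10), carry-in 0); try K=8, so K=8.
Step 3. [N] N is the leading digit of a 6-digit sum of two 5-digit numbers; the final carry is exactly 1. So N=1.
Step 4. [col 1: F + D ≡ K (mod 10)] from column 1 (F=2, K=8, carry-in 0, digits 1,2,8 already taken and all letters distinct): D must equal 6 ⇒ D=6.
Step 5. [col 2: N + Z ≡ M (mod 10)] no forcing yet in column 2 (carry-in 0); Z=4 is free and consistent — try it, so Z=4.
Step 6. [col 2: N + Z ≡ M (mod 10)] column 2 reads N+Z+carry(0)=M with N=1, Z=4; with digits 1,2,4,6,8 already taken and all letters distinct, the only value for M is 5, so M=5.
Step 7. [col 3: D + Y ≡ Q (mod 10)] column 3 (D + Y ≡ Q (mod 10), carry-in 0) doesn't pin Y yet; pick Y=7 and continue, so Y=7.
Step 8. [col 3: D + Y ≡ Q (mod 10)] column 3 reads D+Y+carry(0)=Q with D=6, Y=7; with digits 1,2,4,5,6,7,8 already taken and all letters distinct, the only value for Q is 3, so Q=3.

Answer: D=6, F=2, K=8, M=5, N=1, Q=3, Y=7, Z=4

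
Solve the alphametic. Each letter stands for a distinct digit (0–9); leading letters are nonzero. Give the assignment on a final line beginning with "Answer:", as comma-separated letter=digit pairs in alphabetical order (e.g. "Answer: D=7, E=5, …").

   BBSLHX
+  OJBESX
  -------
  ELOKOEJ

Step 1. [col 1: X + X ≡ J (mod 10)] X=5 is one option consistent with column 1 (X + X ≡ J (mod 10), carry-in 0) — take it. So X=5.
Step 2. [col 1: X + X ≡ J (mod 10)] column 1: given X=5, carry-in 0, and digits 5 already taken and all letters distinct, X+X≡J (mod 10) forces J=0 ⇒ J=0.
Step 3. [col 2: H + S ≡ E (mod 10)] H=6 is one option consistent with column 2 (H + S ≡ E (mod 10), carry-in 1) — take it ⇒ H=6.
Step 4. [col 2: H + S ≡ E (mod 10)] no forcing yet in column 2 (carry-in 1); E=1 is free and consistent — try it. So E=1.
Step 5. [col 2: H + S ≡ E (mod 10)] from column 2 (H=6, E=1, carry-in 1, digits 0,1,5,6 already taken and all letters distinct): S must equal 4 ⇒ S=4.
Step 6. [col 3: L + E ≡ O (mod 10)] in column 3 we have L+E≡O with carry-in 1; given E=1 and digits 0,1,4,5,6 already taken and all letters distinct, that pins L to 7. So L=7.
Step 7. [col 3: L + E ≡ O (mod 10)] column 3 reads L+E+carry(1)=O with L=7, E=1; with digits 0,1,4,5,6,7 already taken and all letters distinct, the only value for O is 9, so O=9.
Step 8. [col 4: S + B ≡ K (mod 10)] from column 4 (S=4, carry-in 0, digits 0,1,4,5,6,7,9 already taken and all letters distinct): K must equal 2. So K=2.
Step 9. [col 4: S + B ≡ K (mod 10)] column 4: given S=4, K=2, carry-in 0, and digits 0,1,2,4,5,6,7,9 already taken and all letters distinct, S+B≡K (mod 10) forces B=8. So B=8.

Answer: B=8, E=1, H=6, J=0, K=2, L=7, O=9, S=4, X=5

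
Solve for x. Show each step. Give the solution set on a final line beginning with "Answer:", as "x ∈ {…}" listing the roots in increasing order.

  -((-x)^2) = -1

Step 1. [-((-x)^2) = -1] LHS negated; negate both sides, so neg: (-x)^2 = 1.
Step 2. [(-x)^2 = 1] LHS squared, RHS 1 ≥ 0: apply √ (±). So sqrt: -x = 1 or -1.
Step 3. [-x = 1 or -1] flip signs both sides. So neg: x = -1 or 1.

Answer: x ∈ {-1, 1}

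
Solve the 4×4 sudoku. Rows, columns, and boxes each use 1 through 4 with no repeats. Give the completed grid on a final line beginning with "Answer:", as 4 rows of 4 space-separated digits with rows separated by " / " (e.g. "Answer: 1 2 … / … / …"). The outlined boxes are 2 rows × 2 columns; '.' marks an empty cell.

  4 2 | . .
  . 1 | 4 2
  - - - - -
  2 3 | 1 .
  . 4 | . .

Step 1. [r4c4∈{3}] nothing but 3 survives at r4c4. So r4c4=3.
Step 2. [r1c4∈{1}] only 1 remains possible at r1c4. So r1c4=1.
Step 3. [r4c1∈{1}] r4c1 has the single candidate 1. So r4c1=1.
Step 4. [r4c3∈{2}] only 2 remains possible at r4c3, so r4c3=2.
Step 5. [r1c3∈{3}] only 3 remains possible at r1c3 ⇒ r1c3=3.
Step 6. [r2c1∈{3}] r2c1 has the single candidate 3. So r2c1=3.
Step 7. [r3c4∈{4}] nothing but 4 survives at r3c4. So r3c4=4.

Answer: 4 2 3 1 / 3 1 4 2 / 2 3 1 4 / 1 4 2 3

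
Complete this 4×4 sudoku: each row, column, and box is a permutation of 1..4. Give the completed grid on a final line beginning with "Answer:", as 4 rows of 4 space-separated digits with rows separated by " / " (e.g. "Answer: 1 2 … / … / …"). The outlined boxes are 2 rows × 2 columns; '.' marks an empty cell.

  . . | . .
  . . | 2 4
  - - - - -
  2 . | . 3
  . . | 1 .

Step 1. [r1c2∈{1,2,3,4}] row 1 places 2 nowhere but r1c2. So r1c2=2.
Step 2. [r1c1∈{1,3,4}] r1c1 is the only open cell in row 1 admitting 4 ⇒ r1c1=4.
Step 3. [r4c2∈{3,4}] row 4 places 4 nowhere but r4c2. So r4c2=4.
Step 4. [r2c1∈{1,3}] r2c1 is the only open cell in col 1 admitting 1. So r2c1=1.
Step 5. [r1c3∈{3}] r1c3 is down to just 3, so r1c3=3.
Step 6. [r4c1∈{3}] nothing but 3 survives at r4c1. So r4c1=3.
Step 7. [r3c2∈{1}] r3c2 is down to just 1 ⇒ r3c2=1.
Step 8. [r2c2∈{3}] r2c2 is down to just 3. So r2c2=3.
Step 9. [r4c4∈{2}] r4c4's peers cover all but 2. So r4c4=2.
Step 10. [r1c4∈{1}] only 1 remains possible at r1c4 ⇒ r1c4=1.
Step 11. [r3c3∈{4}] r3c3 has the single candidate 4 ⇒ r3c3=4.

Answer: 4 2 3 1 / 1 3 2 4 / 2 1 4 3 / 3 4 1 2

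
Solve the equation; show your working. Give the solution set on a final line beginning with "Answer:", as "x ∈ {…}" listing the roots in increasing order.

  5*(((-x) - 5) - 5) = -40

Step 1. [5*(((-x) - 5) - 5) = -40] leading coefficient 5: divide by 5. So div: ((-x) - 5) - 5 = -8.
Step 2. [((-x) - 5) - 5 = -8] the outer -5 inverts by adding 5 ⇒ sub: (-x) - 5 = -3.
Step 3. [(-x) - 5 = -3] the outer -5 inverts by adding 5, so sub: -x = 2.
Step 4. [-x = 2] LHS negated; negate both sides ⇒ neg: x = -2.

Answer: x ∈ {-2}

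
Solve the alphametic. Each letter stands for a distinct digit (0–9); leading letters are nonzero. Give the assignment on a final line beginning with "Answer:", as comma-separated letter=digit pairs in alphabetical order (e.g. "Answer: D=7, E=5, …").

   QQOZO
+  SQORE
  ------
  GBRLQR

Step 1. [col 1: O + E ≡ R (mod 10)] O=5 is one option consistent with column 1 (O + E ≡ R (mod 10), carry-in 0) — take it. So O=5.
Step 2. [G] G is the leading digit of a 6-digit sum of two 5-digit numbers; the final carry is exactly 1. So G=1.
Step 3. [col 1: O + E ≡ R (mod 10)] several values work for R in column 1 (O + E ≡ R (mod 10), carry-in 0); try R=3, so R=3.
Step 4. [col 1: O + E ≡ R (mod 10)] column 1 reads O+E+carry(0)=R with O=5, R=3; with digits 1,3,5 already taken and all letters distinct, the only value for E is 8, so E=8.
Step 5. [col 2: Z + R ≡ Q (mod 10)] Z=2 is one option consistent with column 2 (Z + R ≡ Q (mod 10), carry-in 1) — take it ⇒ Z=2.
Step 6. [col 2: Z + R ≡ Q (mod 10)] from column 2 (Z=2, R=3, carry-in 1, digits 1,2,3,5,8 already taken and all letters distinct): Q must equal 6 ⇒ Q=6.
Step 7. [col 3: O + O ≡ L (mod 10)] from column 3 (O=5, carry-in 0, digits 1,2,3,5,6,8 already taken and all letters distinct): L must equal 0 ⇒ L=0.
Step 8. [col 5: Q + S ≡ B (mod 10)] in column 5 we have Q+S≡B with carry-in 1; given Q=6 and digits 0,1,2,3,5,6,8 already taken and all letters distinct, that pins B to 4 ⇒ B=4.
Step 9. [col 5: Q + S ≡ B (mod 10)] column 5 reads Q+S+carry(1)=B with Q=6, B=4; with digits 0,1,2,3,4,5,6,8 already taken and all letters distinct, the only value for S is 7 ⇒ S=7.

Answer: B=4, E=8, G=1, L=0, O=5, Q=6, R=3, S=7, Z=2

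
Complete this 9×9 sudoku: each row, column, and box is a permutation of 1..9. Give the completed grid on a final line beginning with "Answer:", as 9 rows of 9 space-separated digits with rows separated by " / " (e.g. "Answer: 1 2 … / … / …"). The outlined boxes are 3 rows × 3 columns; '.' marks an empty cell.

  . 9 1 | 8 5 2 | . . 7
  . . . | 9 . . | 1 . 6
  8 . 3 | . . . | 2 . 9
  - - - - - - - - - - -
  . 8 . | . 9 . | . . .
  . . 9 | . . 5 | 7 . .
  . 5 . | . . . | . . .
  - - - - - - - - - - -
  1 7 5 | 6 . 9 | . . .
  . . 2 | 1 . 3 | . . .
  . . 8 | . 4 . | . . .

Step 1. [r6c6∈{1,4,6,7,8}] 8 has one home in col 6: r6c6. So r6c6=8.
Step 2. [r5c2∈{1,2,3,4,6}] r5c2 is the only open cell in col 2 admitting 1, so r5c2=1.
Step 3. [r1c1∈{4,6}] 6 has one home in row 1: r1c1. So r1c1=6.
Step 4. [r3c2∈{4}] r3c2's peers cover all but 4. So r3c2=4.
Step 5. [r3c4∈{7}] r3c4 has the single candidate 7 ⇒ r3c4=7.
Step 6. [r8c1∈{4,9}] box 7 places 4 nowhere but r8c1. So r8c1=4.
Step 7. [r2c8∈{3,4,5,8}] in row 2, 8 fits only at r2c8 ⇒ r2c8=8.
Step 8. [r5c9∈{2,3,4,8}] row 5 places 8 nowhere but r5c9. So r5c9=8.
Step 9. [r8c9∈{5}] only 5 remains possible at r8c9 ⇒ r8c9=5.
Step 10. [r9c2∈{3,6}] 3 has one home in col 2: r9c2, so r9c2=3.
Step 11. [r4c7∈{3,4,5,6}] col 7 places 5 nowhere but r4c7, so r4c7=5.
Step 12. [r9c6∈{7}] r9c6 has the single candidate 7 ⇒ r9c6=7.
Step 13. [r6c5∈{1,2,3,6,7}] 7 has one home in col 5: r6c5 ⇒ r6c5=7.
Step 14. [r4c6∈{1,4,6}] 1 has one home in box 5: r4c6, so r4c6=1.
Step 15. [r5c5∈{2,3,6}] r5c5 is the only open cell in box 5 admitting 6, so r5c5=6.
Step 16. [r7c5∈{2,8}] col 5 places 2 nowhere but r7c5 ⇒ r7c5=2.
Step 17. [r7c7∈{3,4,8}] 8 has one home in row 7: r7c7, so r7c7=8.
Step 18. [r2c3∈{7}] r2c3 is down to just 7. So r2c3=7.
Step 19. [r8c2∈{6}] r8c2 has the single candidate 6 ⇒ r8c2=6.
Step 20. [r8c7∈{9}] r8c7's peers cover all but 9 ⇒ r8c7=9.
Step 21. [r6c8∈{1,2,3,4,6,9}] in row 6, 9 fits only at r6c8, so r6c8=9.
Step 22. [r6c9∈{1,2,3,4}] r6c9 is the only open cell in row 6 admitting 1. So r6c9=1.
Step 23. [r4c1∈{2,3,7}] row 4 places 7 nowhere but r4c1 ⇒ r4c1=7.
Step 24. [r9c9∈{2}] r9c9's peers cover all but 2 ⇒ r9c9=2.
Step 25. [r9c7∈{6}] nothing but 6 survives at r9c7 ⇒ r9c7=6.
Step 26. [r4c8∈{2,3,4,6}] across col 8, 6 lands solely at r4c8, so r4c8=6.
Step 27. [r5c8∈{2,3,4}] r5c8 is the only open cell in col 8 admitting 2 ⇒ r5c8=2.
Step 28. [r4c3∈{4}] r4c3 is down to just 4 ⇒ r4c3=4.
Step 29. [r6c1∈{2,3}] 2 has one home in box 4: r6c1, so r6c1=2.
Step 30. [r6c7∈{3,4}] in box 6, 4 fits only at r6c7 ⇒ r6c7=4.
Step 31. [r4c9∈{3}] r4c9 has the single candidate 3. So r4c9=3.
Step 32. [r7c8∈{3,4}] in row 7, 3 fits only at r7c8. So r7c8=3.
Step 33. [r5c1∈{3}] only 3 remains possible at r5c1, so r5c1=3.
Step 34. [r2c1∈{5}] r2c1's peers cover all but 5 ⇒ r2c1=5.
Step 35. [r4c4∈{2}] r4c4 has the single candidate 2. So r4c4=2.
Step 36. [r2c2∈{2}] r2c2 is down to just 2 ⇒ r2c2=2.
Step 37. [r7c9∈{4}] r7c9 is down to just 4. So r7c9=4.
Step 38. [r9c8∈{1}] r9c8 has the single candidate 1. So r9c8=1.
Step 39. [r2c5∈{3}] r2c5 has the single candidate 3, so r2c5=3.
Step 40. [r8c8∈{7}] r8c8's peers cover all but 7. So r8c8=7.
Step 41. [r1c7∈{3}] r1c7's peers cover all but 3. So r1c7=3.
Step 42. [r6c3∈{6}] only 6 remains possible at r6c3 ⇒ r6c3=6.
Step 43. [r5c4∈{4}] r5c4 has the single candidate 4. So r5c4=4.
Step 44. [r3c6∈{6}] only 6 remains possible at r3c6 ⇒ r3c6=6.
Step 45. [r1c8∈{4}] r1c8 has the single candidate 4 ⇒ r1c8=4.
Step 46. [r3c8∈{5}] only 5 remains possible at r3c8, so r3c8=5.
Step 47. [r9c1∈{9}] r9c1 has the single candidate 9. So r9c1=9.
Step 48. [r6c4∈{3}] nothing but 3 survives at r6c4, so r6c4=3.
Step 49. [r2c6∈{4}] r2c6 has the single candidate 4, so r2c6=4.
Step 50. [r8c5∈{8}] only 8 remains possible at r8c5. So r8c5=8.
Step 51. [r9c4∈{5}] r9c4 is down to just 5. So r9c4=5.
Step 52. [r3c5∈{1}] nothing but 1 survives at r3c5. So r3c5=1.

Answer: 6 9 1 8 5 2 3 4 7 / 5 2 7 9 3 4 1 8 6 / 8 4 3 7 1 6 2 5 9 / 7 8 4 2 9 1 5 6 3 / 3 1 9 4 6 5 7 2 8 / 2 5 6 3 7 8 4 9 1 / 1 7 5 6 2 9 8 3 4 / 4 6 2 1 8 3 9 7 5 / 9 3 8 5 4 7 6 1 2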